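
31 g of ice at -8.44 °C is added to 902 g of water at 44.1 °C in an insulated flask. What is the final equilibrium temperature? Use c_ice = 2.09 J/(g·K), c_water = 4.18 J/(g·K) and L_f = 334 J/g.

T_f ≈ 39.8 °C

Let T be the final temperature. ΣQ_i = 0:
warm ice to 0 °C: 31×2.09×(0 − (-8.44)) = 546.83
  latent heat to melt: 31×334 = 10354
  meltwater 0→T: 31×4.18×T = 129.58 T
  water: 3770.4(T − 44.1)
3899.9 T = 166273 − 10901 = 155372
T ≈ 39.84 °C — above 0 °C, consistent with complete melting.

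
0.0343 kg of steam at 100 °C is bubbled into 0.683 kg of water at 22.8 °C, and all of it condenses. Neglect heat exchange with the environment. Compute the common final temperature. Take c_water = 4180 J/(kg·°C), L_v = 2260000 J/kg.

T_f ≈ 52.3 °C

Net heat exchanged in the isolated system is zero:
steam→water at 100 °C releases m L_v = 0.0343×2260000 = 77518
  condensate cools 100→T: 0.0343×4180×(T − 100) = 143.37(T − 100)
  original water: 2854.9(T − 22.8)
2998.3 T = 77518 + 14337 + 65093 = 156948
T ≈ 52.35 °C (< 100 °C, so full condensation is consistent).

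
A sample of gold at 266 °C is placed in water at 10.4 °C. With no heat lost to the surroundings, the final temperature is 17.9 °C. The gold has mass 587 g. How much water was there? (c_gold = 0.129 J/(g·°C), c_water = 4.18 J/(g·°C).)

m ≈ 599 g

Heat lost by the gold = heat gained by the water:
587·0.129·(266 − 17.9) = m·4.18·(17.9 − 10.4)
31.35 m = 18787  ⇒  m ≈ 599.3 g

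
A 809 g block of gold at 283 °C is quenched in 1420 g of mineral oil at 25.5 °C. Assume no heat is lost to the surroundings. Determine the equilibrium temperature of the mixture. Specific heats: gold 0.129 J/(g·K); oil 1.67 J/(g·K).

T_f ≈ 36.4 °C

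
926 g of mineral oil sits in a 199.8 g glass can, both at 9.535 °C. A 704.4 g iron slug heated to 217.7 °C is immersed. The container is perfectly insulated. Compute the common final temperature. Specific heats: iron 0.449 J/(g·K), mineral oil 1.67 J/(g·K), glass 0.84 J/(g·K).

T_f ≈ 42.0 °C

T_f is the heat-capacity-weighted average of the initial temperatures:
T_f = (316.28·217.7 + 1546.4·9.535 + 167.83·9.535) / (316.28 + 1546.4 + 167.83)
    = 85199 / 2030.5 ≈ 41.96 °C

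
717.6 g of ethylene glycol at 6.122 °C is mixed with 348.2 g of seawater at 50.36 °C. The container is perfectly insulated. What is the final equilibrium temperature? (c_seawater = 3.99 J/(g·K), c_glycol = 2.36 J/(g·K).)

T_f ≈ 26.1 °C

T_f = Σ m_i c_i T_i / Σ m_i c_i:
T_f = (1389.3×50.36 + 1693.5×6.122) / (1389.3 + 1693.5)
    = 80334 / 3082.9 ≈ 26.06 °C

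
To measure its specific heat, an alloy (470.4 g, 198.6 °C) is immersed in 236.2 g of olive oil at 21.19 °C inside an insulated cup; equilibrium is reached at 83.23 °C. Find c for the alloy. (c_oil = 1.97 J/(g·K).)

Net heat exchanged in the isolated system is zero:
470.4·c·(83.23 − 198.6) + 236.2·1.97·(83.23 − 21.19) = 0
-54270 c = -28868
c = -28868/-54270 ≈ 0.5319 J/(g·K)

c ≈ 0.532 J/(g·K)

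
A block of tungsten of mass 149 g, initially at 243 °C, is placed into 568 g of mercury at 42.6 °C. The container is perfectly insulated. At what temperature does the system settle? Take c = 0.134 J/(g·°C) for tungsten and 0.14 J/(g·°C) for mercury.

Conservation of energy gives ΣQ = 0:
149*0.134*(T − 243) + 568*0.14*(T − 42.6) = 0
99.49 T = 8239.3
T = 8239.3 / 99.49 = 82.8 °C

T_f ≈ 82.8 °C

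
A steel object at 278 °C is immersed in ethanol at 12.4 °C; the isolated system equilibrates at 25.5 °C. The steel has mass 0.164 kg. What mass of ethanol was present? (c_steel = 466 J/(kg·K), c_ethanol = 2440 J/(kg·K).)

m ≈ 0.604 kg

Heat gained plus heat lost sum to zero:
0.164·466·(25.5 − 278) + m·2440·(25.5 − 12.4) = 0
31964 m = 19297
m = 19297/31964 ≈ 0.6037 kg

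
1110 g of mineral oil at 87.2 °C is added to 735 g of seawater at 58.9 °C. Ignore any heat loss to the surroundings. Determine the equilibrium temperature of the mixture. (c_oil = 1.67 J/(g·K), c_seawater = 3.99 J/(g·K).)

Set heat shed by the hot body equal to heat absorbed by the cold body:
1110·1.67·(87.2 − T) = 735·3.99·(T − 58.9)
1853.7(87.2 − T) = 2932.7(T − 58.9)
4786.4 T = 334376  ⇒  T ≈ 69.86 °C

T_f ≈ 69.9 °C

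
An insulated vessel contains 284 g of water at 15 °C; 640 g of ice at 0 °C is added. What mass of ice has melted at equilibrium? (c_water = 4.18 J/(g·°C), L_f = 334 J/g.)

m_melted ≈ 53.3 g

Cooling the water to 0 °C releases 284×4.18×15 = 17807 J.
Melting all 640 g of ice would need 640×334 = 213760 J.
Since 17807 < 213760 J, not all the ice melts; equilibrium is at 0 °C.
Mass melted = 17807/334 ≈ 53.31 g.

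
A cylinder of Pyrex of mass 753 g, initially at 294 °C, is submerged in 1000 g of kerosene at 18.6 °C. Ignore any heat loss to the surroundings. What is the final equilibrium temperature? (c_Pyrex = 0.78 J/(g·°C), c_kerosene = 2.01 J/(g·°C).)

T_f ≈ 80.9 °C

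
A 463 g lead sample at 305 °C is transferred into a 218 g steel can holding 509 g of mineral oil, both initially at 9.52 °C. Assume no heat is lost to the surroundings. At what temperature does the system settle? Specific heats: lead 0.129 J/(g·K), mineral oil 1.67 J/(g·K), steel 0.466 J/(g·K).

Net heat exchanged in the isolated system is zero:
463*0.129*(T − 305) + 509*1.67*(T − 9.52) + 218*0.466*(T − 9.52) = 0
1011.3 T = 27276
T ≈ 26.97 °C

T_f ≈ 27.0 °C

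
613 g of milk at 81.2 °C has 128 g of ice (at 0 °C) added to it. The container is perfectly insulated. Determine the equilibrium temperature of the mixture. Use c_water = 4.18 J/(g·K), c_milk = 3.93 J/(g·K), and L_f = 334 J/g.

T_f ≈ 51.9 °C

Energy conservation, ΣQ = 0:
fusion: m_ice L_f = 128×334 = 42752
  warm the meltwater: 535.04 T
  milk: 2409.1(T − 81.2)
2944.1 T = 195618 − 42752 = 152866
T ≈ 51.92 °C (positive, so assuming full melt was valid).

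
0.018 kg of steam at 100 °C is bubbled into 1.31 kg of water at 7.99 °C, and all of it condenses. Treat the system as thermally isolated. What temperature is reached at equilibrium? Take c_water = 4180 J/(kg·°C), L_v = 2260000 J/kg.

T_f ≈ 16.6 °C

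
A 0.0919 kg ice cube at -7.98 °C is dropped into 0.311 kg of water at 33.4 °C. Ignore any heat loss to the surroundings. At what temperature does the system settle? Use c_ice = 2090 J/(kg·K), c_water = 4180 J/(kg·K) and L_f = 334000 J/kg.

T_f ≈ 6.6 °C

Conservation of energy gives ΣQ = 0:
warm ice to 0 °C: 0.0919·2090·(0 − (-7.98)) = 1532.7
  melt ice: 0.0919·334000 = 30695
  meltwater 0→T: 0.0919·4180·T = 384.14 T
  water cools: 0.311·4180·(T − 33.4) = 1300(T − 33.4)
1684.1 T = 43419 − 32227 = 11192
T ≈ 6.65 °C — above 0 °C, consistent with complete melting.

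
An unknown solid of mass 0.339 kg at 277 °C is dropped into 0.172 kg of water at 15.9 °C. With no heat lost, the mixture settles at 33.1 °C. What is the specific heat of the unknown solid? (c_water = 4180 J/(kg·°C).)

c ≈ 150 J/(kg·°C)

Heat lost by the unknown solid = heat gained by the water:
0.339×c×(277 − 33.1) = 0.172×4180×(33.1 − 15.9)
82.68 c = 12366  ⇒  c ≈ 149.6 J/(kg·°C)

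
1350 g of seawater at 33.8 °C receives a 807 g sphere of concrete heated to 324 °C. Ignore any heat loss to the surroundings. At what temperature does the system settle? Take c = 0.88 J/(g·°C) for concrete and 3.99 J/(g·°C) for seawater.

T_f ≈ 67.6 °C

Heat gained plus heat lost sum to zero:
807*0.88*(T − 324) + 1350*3.99*(T − 33.8) = 0
710.16(T − 324) + 5386.5(T − 33.8) = 0
(710.16 + 5386.5) T = 710.16*324 + 5386.5*33.8
T = 412156 / 6096.7 = 67.6 °C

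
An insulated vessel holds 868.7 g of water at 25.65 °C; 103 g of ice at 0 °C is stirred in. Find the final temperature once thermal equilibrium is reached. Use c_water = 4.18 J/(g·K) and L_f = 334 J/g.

T_f ≈ 14.5 °C

Conservation of energy gives ΣQ = 0:
latent heat to melt: 103·334 = 34402; warm the meltwater: 430.54 T; water cools: 868.7·4.18·(T − 25.65) = 3631.2(T − 25.65)
4061.7 T = 93139 − 34402 = 58737
T ≈ 14.46 °C (positive, so assuming full melt was valid).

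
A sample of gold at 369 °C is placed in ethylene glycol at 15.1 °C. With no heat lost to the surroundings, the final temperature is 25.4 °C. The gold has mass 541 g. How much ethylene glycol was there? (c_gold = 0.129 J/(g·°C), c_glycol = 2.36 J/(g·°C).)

m ≈ 986 g

|Q_gold| = |Q_glycol|:
541×0.129×(369 − 25.4) = m×2.36×(25.4 − 15.1)
24.31 m = 23980  ⇒  m ≈ 986.5 g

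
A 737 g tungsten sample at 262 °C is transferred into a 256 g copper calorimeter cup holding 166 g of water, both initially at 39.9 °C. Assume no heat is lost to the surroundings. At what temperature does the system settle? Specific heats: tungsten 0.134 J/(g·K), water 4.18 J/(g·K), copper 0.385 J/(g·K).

Conservation of energy gives ΣQ = 0:
737×0.134×(T − 262) + 166×4.18×(T − 39.9) + 256×0.385×(T − 39.9) = 0
891.2 T = 57493
T = 57493 / 891.2 = 64.5 °C

T_f ≈ 64.5 °C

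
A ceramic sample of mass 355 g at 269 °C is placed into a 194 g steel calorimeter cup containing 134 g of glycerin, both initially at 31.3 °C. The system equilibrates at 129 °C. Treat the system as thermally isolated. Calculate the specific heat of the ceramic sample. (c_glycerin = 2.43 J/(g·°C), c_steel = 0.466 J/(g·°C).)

Let T be the final temperature. ΣQ_i = 0:
355·c·(129 − 269) + 134·2.43·(129 − 31.3) + 194·0.466·(129 − 31.3) = 0
-49700 c = -40646
c = -40646/-49700 ≈ 0.8178 J/(g·°C)

c ≈ 0.818 J/(g·°C)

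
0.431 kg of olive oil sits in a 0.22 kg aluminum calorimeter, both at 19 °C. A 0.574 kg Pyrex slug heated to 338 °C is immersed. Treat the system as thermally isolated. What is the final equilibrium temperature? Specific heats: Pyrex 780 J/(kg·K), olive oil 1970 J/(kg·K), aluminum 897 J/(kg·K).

T_f ≈ 114.6 °C

Taking heat into each body as positive, Σ m c ΔT = 0:
0.574×780×(T − 338) + 0.431×1970×(T − 19) + 0.22×897×(T − 19) = 0
1494.1 T = 171211
T ≈ 114.59 °C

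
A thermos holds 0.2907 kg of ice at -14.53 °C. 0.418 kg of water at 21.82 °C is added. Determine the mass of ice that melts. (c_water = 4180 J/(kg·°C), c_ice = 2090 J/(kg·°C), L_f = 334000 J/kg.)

m_melted ≈ 0.0877 kg

Heat available from the water dropping to 0 °C: 0.418·4180·21.82 = 38125 J.
Of that, 0.2907·2090·14.53 = 8827.9 J goes to bring the ice to 0 °C, leaving 29297 J.
To melt every bit of ice: 0.2907·334000 = 97094 J.
Since 29297 < 97094 J, not all the ice melts; equilibrium is at 0 °C.
m_melt = 29297 / L_f = 0.08772 kg.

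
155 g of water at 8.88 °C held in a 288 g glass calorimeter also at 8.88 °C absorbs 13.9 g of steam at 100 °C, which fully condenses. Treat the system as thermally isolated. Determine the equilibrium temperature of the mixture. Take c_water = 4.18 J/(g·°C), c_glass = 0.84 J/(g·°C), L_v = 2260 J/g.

Conservation of energy gives ΣQ = 0:
condense steam: −13.9·2260 = −31414; condensate cools 100→T: 13.9·4.18·(T − 100) = 58.1(T − 100); original water: 647.9(T − 8.88); cup: 241.92(T − 8.88)
947.92 T = 31414 + 5810.2 + 7901.6 = 45126
T ≈ 47.60 °C, under the boiling point, so the assumption holds.

T_f ≈ 47.6 °C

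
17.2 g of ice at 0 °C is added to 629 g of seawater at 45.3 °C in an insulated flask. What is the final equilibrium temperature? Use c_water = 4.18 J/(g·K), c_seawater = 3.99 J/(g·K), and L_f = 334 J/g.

Taking heat into each body as positive, Σ m c ΔT = 0:
fusion: m_ice L_f = 17.2×334 = 5744.8
  warm the meltwater: 71.9 T
  seawater cools: 629×3.99×(T − 45.3) = 2509.7(T − 45.3)
2581.6 T = 113690 − 5744.8 = 107945
T ≈ 41.81 °C (positive, so assuming full melt was valid).

T_f ≈ 41.8 °C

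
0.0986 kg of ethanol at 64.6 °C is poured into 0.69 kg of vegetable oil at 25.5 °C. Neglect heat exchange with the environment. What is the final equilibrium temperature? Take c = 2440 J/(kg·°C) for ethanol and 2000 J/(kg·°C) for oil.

T_f ≈ 31.3 °C

Energy conservation, ΣQ = 0:
0.0986*2440*(T − 64.6) + 0.69*2000*(T − 25.5) = 0
240.58(T − 64.6) + 1380(T − 25.5) = 0
(240.58 + 1380) T = 240.58*64.6 + 1380*25.5
T = 50732/1620.6 ≈ 31.30 °C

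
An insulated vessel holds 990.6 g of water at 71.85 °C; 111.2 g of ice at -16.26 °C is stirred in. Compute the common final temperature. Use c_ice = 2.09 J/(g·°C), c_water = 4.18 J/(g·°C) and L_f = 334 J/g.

Setting the total heat transfer to zero:
ice -16.26→0 °C: 111.2×2.09×16.26 = 3779; latent heat to melt: 111.2×334 = 37141; meltwater 0→T: 111.2×4.18×T = 464.82 T; water: 4140.7(T − 71.85)
4605.5 T = 297510 − 40920 = 256590
T ≈ 55.71 °C — above 0 °C, consistent with complete melting.

T_f ≈ 55.7 °C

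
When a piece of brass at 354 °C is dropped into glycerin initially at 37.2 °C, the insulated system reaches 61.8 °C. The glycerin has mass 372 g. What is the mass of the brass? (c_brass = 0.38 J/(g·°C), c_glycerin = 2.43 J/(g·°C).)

m ≈ 200 g

Net heat exchanged in the isolated system is zero:
m×0.38×(61.8 − 354) + 372×2.43×(61.8 − 37.2) = 0
-111.04 m = -22237
m = -22237/-111.04 ≈ 200.3 g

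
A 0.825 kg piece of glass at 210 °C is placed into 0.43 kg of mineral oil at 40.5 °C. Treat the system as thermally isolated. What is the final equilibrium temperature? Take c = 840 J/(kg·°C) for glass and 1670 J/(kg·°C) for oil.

Setting the total heat transfer to zero:
0.825·840·(T − 210) + 0.43·1670·(T − 40.5) = 0
693(T − 210) + 718.1(T − 40.5) = 0
1411.1 T = 174613
T = 174613 / 1411.1 = 124 °C

T_f ≈ 123.7 °C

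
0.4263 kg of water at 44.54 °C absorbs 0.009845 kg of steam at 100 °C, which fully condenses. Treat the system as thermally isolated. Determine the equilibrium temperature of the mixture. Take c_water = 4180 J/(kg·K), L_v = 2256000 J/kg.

T_f ≈ 58.0 °C

Taking heat into each body as positive, Σ m c ΔT = 0:
latent heat released on condensation: 0.009845·2256000 = 22210
  condensate cools 100→T: 0.009845·4180·(T − 100) = 41.15(T − 100)
  water warms: 0.4263·4180·(T − 44.54) = 1781.9(T − 44.54)
1823.1 T = 22210 + 4115.2 + 79367 = 105693
T ≈ 57.97 °C, under the boiling point, so the assumption holds.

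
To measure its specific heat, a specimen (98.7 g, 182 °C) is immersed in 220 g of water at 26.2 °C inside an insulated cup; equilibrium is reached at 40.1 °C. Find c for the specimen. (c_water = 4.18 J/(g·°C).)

m_s c (T_s − T_f) = m_water c_water (T_f − T_0):
98.7×c×(182 − 40.1) = 220×4.18×(40.1 − 26.2)
14006 c = 12782  ⇒  c ≈ 0.9127 J/(g·°C)

c ≈ 0.913 J/(g·°C)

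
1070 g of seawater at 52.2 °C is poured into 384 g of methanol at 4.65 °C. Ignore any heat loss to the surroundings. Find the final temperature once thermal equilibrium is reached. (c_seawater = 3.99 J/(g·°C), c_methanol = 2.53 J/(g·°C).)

T_f is the heat-capacity-weighted average of the initial temperatures:
T_f = (4269.3·52.2 + 971.52·4.65) / (4269.3 + 971.52)
    = 227375 / 5240.8 ≈ 43.39 °C

T_f ≈ 43.4 °C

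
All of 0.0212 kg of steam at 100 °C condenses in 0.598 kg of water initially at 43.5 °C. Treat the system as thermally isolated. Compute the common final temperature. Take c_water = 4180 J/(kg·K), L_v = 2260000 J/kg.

Energy balance with sensible and latent terms:
latent heat released on condensation: 0.0212·2260000 = 47912; condensate cools 100→T: 0.0212·4180·(T − 100) = 88.62(T − 100); original water: 2499.6(T − 43.5)
2588.3 T = 47912 + 8861.6 + 108734 = 165508
T ≈ 63.95 °C (< 100 °C, so full condensation is consistent).

T_f ≈ 63.9 °C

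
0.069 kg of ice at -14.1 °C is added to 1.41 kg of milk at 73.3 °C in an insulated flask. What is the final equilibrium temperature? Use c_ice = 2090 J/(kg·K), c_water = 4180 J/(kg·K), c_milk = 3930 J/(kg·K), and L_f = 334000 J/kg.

T_f ≈ 65.4 °C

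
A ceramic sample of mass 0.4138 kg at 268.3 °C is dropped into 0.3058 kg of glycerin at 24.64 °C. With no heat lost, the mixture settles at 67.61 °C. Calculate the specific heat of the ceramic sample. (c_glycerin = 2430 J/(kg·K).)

Heat lost by the ceramic sample = heat gained by the glycerin:
0.4138×c×(268.3 − 67.61) = 0.3058×2430×(67.61 − 24.64)
83.05 c = 31931  ⇒  c ≈ 384.5 J/(kg·K)

c ≈ 384 J/(kg·K)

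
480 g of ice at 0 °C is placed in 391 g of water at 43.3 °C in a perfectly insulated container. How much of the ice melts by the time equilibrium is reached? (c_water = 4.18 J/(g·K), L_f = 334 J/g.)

m_melted ≈ 212 g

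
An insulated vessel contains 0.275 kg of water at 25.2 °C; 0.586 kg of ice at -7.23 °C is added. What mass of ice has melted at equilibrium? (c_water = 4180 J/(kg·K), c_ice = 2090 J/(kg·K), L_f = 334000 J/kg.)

Heat available from the water dropping to 0 °C: 0.275·4180·25.2 = 28967 J.
Of that, 0.586·2090·7.23 = 8854.9 J goes to bring the ice to 0 °C, leaving 20113 J.
Fully melting the ice requires m_ice L_f = 0.586·334000 = 195724 J.
Since 20113 < 195724 J, not all the ice melts; equilibrium is at 0 °C.
Mass melted = 20113/334000 ≈ 0.06022 kg.

m_melted ≈ 0.0602 kg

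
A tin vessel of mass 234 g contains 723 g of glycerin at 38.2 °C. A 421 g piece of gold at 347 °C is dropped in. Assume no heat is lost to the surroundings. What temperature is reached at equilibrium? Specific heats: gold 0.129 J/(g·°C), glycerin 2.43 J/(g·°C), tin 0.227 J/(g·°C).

Heat gained plus heat lost sum to zero:
421×0.129×(T − 347) + 723×2.43×(T − 38.2) + 234×0.227×(T − 38.2) = 0
54.31(T − 347) + 1756.9(T − 38.2) + 53.12(T − 38.2) = 0
(54.31 + 1756.9 + 53.12) T = 54.31×347 + 1756.9×38.2 + 53.12×38.2
T ≈ 47.20 °C

T_f ≈ 47.2 °C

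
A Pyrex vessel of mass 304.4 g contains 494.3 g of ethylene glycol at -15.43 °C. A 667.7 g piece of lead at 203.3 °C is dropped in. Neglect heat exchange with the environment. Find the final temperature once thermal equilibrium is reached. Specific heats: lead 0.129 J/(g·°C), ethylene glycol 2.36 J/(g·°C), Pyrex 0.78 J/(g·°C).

T_f ≈ -2.8 °C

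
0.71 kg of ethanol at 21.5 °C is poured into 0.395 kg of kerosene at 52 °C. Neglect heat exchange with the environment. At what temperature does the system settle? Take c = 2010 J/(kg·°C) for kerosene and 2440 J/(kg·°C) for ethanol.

T_f ≈ 31.1 °C

Setting the total heat transfer to zero:
0.395*2010*(T − 52) + 0.71*2440*(T − 21.5) = 0
2526.3 T = 78532
T = 78532/2526.3 ≈ 31.09 °C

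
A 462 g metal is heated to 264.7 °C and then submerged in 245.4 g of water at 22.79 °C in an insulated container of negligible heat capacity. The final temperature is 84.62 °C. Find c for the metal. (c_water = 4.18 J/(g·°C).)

Heat lost by the metal = heat gained by the water:
462·c·(264.7 − 84.62) = 245.4·4.18·(84.62 − 22.79)
83197 c = 63423  ⇒  c ≈ 0.7623 J/(g·°C)

c ≈ 0.762 J/(g·°C)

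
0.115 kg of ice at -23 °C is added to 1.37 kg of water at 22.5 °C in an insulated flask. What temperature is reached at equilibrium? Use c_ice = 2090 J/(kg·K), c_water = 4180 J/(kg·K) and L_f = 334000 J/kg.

Setting the total heat transfer to zero:
ice -23→0 °C: 0.115×2090×23 = 5528.1; latent heat to melt: 0.115×334000 = 38410; meltwater 0→T: 0.115×4180×T = 480.7 T; water cools: 1.37×4180×(T − 22.5) = 5726.6(T − 22.5)
6207.3 T = 128849 − 43938 = 84910
T ≈ 13.68 °C (positive, so assuming full melt was valid).

T_f ≈ 13.7 °C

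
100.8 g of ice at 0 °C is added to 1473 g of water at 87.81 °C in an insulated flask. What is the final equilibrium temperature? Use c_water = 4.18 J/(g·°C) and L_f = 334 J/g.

T_f ≈ 77.1 °C

Sum of m c ΔT and latent-heat terms is zero:
latent heat to melt: 100.8×334 = 33667; meltwater 0→T: 100.8×4.18×T = 421.34 T; water cools: 1473×4.18×(T − 87.81) = 6157.1(T − 87.81)
6578.5 T = 540658 − 33667 = 506991
T ≈ 77.07 °C — above 0 °C, consistent with complete melting.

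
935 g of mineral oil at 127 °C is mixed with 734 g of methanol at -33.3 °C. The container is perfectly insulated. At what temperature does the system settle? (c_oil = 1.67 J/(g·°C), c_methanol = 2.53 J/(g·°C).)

T_f ≈ 39.9 °C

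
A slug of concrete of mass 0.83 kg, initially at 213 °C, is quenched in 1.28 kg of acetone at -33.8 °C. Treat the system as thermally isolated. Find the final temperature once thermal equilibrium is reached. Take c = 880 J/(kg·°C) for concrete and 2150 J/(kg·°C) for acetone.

Energy conservation, ΣQ = 0:
0.83×880×(T − 213) + 1.28×2150×(T − (-33.8)) = 0
(730.4 + 2752) T = 730.4×213 + 2752×(-33.8)
T ≈ 17.96 °C

T_f ≈ 18.0 °C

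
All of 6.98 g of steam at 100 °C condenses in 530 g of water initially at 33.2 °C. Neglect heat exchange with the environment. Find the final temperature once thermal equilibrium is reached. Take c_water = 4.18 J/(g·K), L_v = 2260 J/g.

Heat gained plus heat lost sum to zero:
latent heat released on condensation: 6.98×2260 = 15775
  condensate cools 100→T: 6.98×4.18×(T − 100) = 29.18(T − 100)
  original water: 2215.4(T − 33.2)
2244.6 T = 15775 + 2917.6 + 73551 = 92244
T ≈ 41.10 °C — below 100 °C, confirming all the steam condensed.

T_f ≈ 41.1 °C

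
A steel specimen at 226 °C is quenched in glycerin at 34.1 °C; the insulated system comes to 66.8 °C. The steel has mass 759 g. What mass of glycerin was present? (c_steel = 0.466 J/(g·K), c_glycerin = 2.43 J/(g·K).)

m ≈ 709 g

Heat lost by the steel = heat gained by the glycerin:
759·0.466·(226 − 66.8) = m·2.43·(66.8 − 34.1)
79.46 m = 56308  ⇒  m ≈ 708.6 g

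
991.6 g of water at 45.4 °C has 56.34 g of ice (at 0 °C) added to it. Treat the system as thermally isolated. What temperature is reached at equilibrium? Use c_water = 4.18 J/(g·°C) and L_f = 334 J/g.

T_f ≈ 38.7 °C

Energy conservation, ΣQ = 0:
latent heat to melt: 56.34·334 = 18818; meltwater 0→T: 56.34·4.18·T = 235.5 T; water: 4144.9(T − 45.4)
4380.4 T = 188178 − 18818 = 169360
T ≈ 38.66 °C — above 0 °C, consistent with complete melting.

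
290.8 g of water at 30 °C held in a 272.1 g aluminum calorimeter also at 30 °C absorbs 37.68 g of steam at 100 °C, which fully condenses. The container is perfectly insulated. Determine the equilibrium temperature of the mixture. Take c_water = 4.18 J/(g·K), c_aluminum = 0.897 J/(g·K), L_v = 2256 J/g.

Sum of m c ΔT and latent-heat terms is zero:
latent heat released on condensation: 37.68·2256 = 85006
  condensate cools 100→T: 37.68·4.18·(T − 100) = 157.5(T − 100)
  water warms: 290.8·4.18·(T − 30) = 1215.5(T − 30)
  cup: 244.07(T − 30)
1617.1 T = 85006 + 15750 + 43789 = 144545
T ≈ 89.38 °C, under the boiling point, so the assumption holds.

T_f ≈ 89.4 °C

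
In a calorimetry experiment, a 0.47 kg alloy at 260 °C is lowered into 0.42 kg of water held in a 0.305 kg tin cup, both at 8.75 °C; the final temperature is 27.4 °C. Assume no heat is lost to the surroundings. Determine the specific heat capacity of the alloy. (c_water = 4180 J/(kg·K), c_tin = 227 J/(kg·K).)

c ≈ 311 J/(kg·K)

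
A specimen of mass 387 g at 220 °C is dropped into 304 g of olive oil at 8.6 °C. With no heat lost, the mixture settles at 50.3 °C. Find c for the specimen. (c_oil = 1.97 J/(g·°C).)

Heat lost by the specimen = heat gained by the oil:
387×c×(220 − 50.3) = 304×1.97×(50.3 − 8.6)
65674 c = 24973  ⇒  c ≈ 0.3803 J/(g·°C)

c ≈ 0.38 J/(g·°C)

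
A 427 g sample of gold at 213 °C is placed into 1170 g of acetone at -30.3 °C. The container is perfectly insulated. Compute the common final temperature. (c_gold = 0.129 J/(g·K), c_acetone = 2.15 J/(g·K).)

T_f ≈ -25.1 °C

|Q_gold| = |Q_acetone|:
427*0.129*(213 − T) = 1170*2.15*(T − (-30.3))
55.08(213 − T) = 2515.5(T − (-30.3))
2570.6 T = -64487  ⇒  T ≈ -25.09 °C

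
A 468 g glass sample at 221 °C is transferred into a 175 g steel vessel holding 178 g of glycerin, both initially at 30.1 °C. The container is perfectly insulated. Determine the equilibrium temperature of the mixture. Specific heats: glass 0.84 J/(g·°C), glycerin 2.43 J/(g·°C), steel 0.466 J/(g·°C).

Net heat exchanged in the isolated system is zero:
468×0.84×(T − 221) + 178×2.43×(T − 30.1) + 175×0.466×(T − 30.1) = 0
393.12(T − 221) + 432.54(T − 30.1) + 81.55(T − 30.1) = 0
(393.12 + 432.54 + 81.55) T = 393.12×221 + 432.54×30.1 + 81.55×30.1
T ≈ 112.82 °C

T_f ≈ 112.8 °C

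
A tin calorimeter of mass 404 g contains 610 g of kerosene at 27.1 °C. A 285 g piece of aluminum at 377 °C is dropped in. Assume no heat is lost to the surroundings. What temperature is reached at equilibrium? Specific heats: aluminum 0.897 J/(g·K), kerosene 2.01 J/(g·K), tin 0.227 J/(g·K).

With ΣQ=0 the equilibrium temperature is the m·c-weighted mean:
T_f = (255.65×377 + 1226.1×27.1 + 91.71×27.1) / (255.65 + 1226.1 + 91.71)
    = 132091 / 1573.5 ≈ 83.95 °C

T_f ≈ 83.9 °C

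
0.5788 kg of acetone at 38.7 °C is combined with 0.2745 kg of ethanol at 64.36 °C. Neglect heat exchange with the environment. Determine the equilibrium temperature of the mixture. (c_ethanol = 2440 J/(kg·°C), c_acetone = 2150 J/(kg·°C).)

Net heat exchanged in the isolated system is zero:
0.2745·2440·(T − 64.36) + 0.5788·2150·(T − 38.7) = 0
1914.2 T = 91266
T = 91266 / 1914.2 = 47.7 °C

T_f ≈ 47.7 °C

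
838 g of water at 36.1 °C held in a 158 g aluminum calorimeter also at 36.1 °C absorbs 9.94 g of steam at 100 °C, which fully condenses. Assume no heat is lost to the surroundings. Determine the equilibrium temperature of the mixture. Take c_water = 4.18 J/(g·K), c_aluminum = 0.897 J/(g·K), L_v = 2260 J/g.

Net heat exchanged in the isolated system is zero:
latent heat released on condensation: 9.94×2260 = 22464
  condensate cools 100→T: 9.94×4.18×(T − 100) = 41.55(T − 100)
  original water: 3502.8(T − 36.1)
  aluminum cup: 158×0.897×(T − 36.1) = 141.73(T − 36.1)
3686.1 T = 22464 + 4154.9 + 131569 = 158188
T ≈ 42.91 °C (< 100 °C, so full condensation is consistent).

T_f ≈ 42.9 °C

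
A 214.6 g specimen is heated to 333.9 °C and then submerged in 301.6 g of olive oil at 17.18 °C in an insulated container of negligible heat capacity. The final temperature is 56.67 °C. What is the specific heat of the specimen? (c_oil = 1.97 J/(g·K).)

c ≈ 0.394 J/(g·K)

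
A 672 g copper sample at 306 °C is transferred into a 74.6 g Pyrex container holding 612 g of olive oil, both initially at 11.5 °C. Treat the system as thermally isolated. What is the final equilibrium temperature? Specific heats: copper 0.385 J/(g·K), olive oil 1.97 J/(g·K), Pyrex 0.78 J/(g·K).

T_f ≈ 61.5 °C

Heat gained plus heat lost sum to zero:
672×0.385×(T − 306) + 612×1.97×(T − 11.5) + 74.6×0.78×(T − 11.5) = 0
(258.72 + 1205.6 + 58.19) T = 258.72×306 + 1205.6×11.5 + 58.19×11.5
T = 93702 / 1522.5 = 61.5 °C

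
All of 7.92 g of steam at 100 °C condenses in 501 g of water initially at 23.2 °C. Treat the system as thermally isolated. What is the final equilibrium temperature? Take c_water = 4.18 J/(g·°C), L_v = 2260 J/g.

Let T be the final temperature. ΣQ_i = 0:
steam→water at 100 °C releases m L_v = 7.92×2260 = 17899
  condensed water 100 °C→T: 33.11(T − 100)
  water warms: 501×4.18×(T − 23.2) = 2094.2(T − 23.2)
2127.3 T = 17899 + 3310.6 + 48585 = 69795
T ≈ 32.81 °C — below 100 °C, confirming all the steam condensed.

T_f ≈ 32.8 °C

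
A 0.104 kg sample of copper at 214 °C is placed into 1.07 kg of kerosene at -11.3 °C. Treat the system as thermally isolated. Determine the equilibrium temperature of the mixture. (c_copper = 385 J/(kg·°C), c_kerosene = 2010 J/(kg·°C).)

T_f ≈ -7.2 °C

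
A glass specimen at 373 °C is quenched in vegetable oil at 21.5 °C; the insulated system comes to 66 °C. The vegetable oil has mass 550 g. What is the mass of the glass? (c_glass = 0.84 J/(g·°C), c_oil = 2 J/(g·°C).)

m ≈ 190 g

Conservation of energy gives ΣQ = 0:
m×0.84×(66 − 373) + 550×2×(66 − 21.5) = 0
-257.88 m = -48950
m = -48950/-257.88 ≈ 189.8 g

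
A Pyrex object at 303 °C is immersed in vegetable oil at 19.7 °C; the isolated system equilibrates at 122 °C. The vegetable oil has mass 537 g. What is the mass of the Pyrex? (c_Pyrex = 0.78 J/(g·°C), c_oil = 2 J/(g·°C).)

Heat gained plus heat lost sum to zero:
m·0.78·(122 − 303) + 537·2·(122 − 19.7) = 0
-141.18 m = -109870
m = -109870/-141.18 ≈ 778.2 g

m ≈ 778 g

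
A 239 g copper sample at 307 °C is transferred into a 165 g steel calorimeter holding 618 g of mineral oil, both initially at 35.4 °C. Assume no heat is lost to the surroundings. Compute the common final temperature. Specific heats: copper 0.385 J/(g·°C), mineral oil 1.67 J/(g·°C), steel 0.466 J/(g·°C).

Net heat exchanged in the isolated system is zero:
239*0.385*(T − 307) + 618*1.67*(T − 35.4) + 165*0.466*(T − 35.4) = 0
92.02(T − 307) + 1032.1(T − 35.4) + 76.89(T − 35.4) = 0
1201 T = 67505
T = 67505 / 1201 = 56.2 °C

T_f ≈ 56.2 °C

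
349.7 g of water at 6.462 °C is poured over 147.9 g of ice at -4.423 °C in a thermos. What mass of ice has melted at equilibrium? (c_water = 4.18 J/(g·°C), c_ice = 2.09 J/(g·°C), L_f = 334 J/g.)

m_melted ≈ 24.2 g

Water can give up m c ΔT = 349.7·4.18·6.462 = 9445.8 J before reaching 0 °C.
Warming the ice to 0 °C takes 147.9·2.09·4.423 = 1367.2 J, leaving 8078.6 J for melting.
To melt every bit of ice: 147.9·334 = 49399 J.
That's not enough to melt it all — equilibrium is at 0 °C with ice remaining.
Mass melted = 8078.6/334 ≈ 24.19 g.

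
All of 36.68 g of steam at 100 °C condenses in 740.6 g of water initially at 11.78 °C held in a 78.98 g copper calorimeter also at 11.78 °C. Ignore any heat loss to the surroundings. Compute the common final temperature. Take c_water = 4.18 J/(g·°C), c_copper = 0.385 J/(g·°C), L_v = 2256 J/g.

T_f ≈ 41.1 °C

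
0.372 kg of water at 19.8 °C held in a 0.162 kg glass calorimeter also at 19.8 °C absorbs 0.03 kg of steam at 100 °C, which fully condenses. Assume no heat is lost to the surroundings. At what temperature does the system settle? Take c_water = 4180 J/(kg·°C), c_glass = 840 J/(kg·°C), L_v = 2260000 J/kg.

T_f ≈ 62.7 °C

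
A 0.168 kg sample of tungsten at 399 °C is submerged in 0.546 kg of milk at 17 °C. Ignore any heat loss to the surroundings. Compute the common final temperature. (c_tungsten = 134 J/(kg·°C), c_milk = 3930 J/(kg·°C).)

Conservation of energy gives ΣQ = 0:
0.168*134*(T − 399) + 0.546*3930*(T − 17) = 0
(22.51 + 2145.8) T = 22.51*399 + 2145.8*17
T ≈ 20.97 °C

T_f ≈ 21.0 °C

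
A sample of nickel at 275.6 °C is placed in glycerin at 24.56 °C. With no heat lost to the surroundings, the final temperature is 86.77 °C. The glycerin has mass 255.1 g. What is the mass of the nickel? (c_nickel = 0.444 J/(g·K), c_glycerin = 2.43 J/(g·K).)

m ≈ 460 g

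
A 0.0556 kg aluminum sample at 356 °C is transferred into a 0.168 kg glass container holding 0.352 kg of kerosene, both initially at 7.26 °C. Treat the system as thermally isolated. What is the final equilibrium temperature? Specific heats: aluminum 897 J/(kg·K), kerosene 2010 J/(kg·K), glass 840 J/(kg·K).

Let T be the final temperature. ΣQ_i = 0:
0.0556×897×(T − 356) + 0.352×2010×(T − 7.26) + 0.168×840×(T − 7.26) = 0
49.87(T − 356) + 707.52(T − 7.26) + 141.12(T − 7.26) = 0
(49.87 + 707.52 + 141.12) T = 49.87×356 + 707.52×7.26 + 141.12×7.26
T ≈ 26.62 °C

T_f ≈ 26.6 °C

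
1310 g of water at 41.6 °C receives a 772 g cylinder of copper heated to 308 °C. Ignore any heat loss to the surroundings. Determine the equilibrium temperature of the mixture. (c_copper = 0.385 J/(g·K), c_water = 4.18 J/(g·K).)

Heat lost by the copper equals heat gained by the water:
772·0.385·(308 − T) = 1310·4.18·(T − 41.6)
297.22(308 − T) = 5475.8(T − 41.6)
5773 T = 319337  ⇒  T ≈ 55.32 °C

T_f ≈ 55.3 °C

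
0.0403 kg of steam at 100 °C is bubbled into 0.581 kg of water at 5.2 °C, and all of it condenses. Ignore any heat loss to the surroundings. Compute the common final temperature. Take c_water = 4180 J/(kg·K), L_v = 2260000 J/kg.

Sum of m c ΔT and latent-heat terms is zero:
latent heat released on condensation: 0.0403·2260000 = 91078; condensate cools 100→T: 0.0403·4180·(T − 100) = 168.45(T − 100); water warms: 0.581·4180·(T − 5.2) = 2428.6(T − 5.2)
2597 T = 91078 + 16845 + 12629 = 120552
T ≈ 46.42 °C, under the boiling point, so the assumption holds.

T_f ≈ 46.4 °C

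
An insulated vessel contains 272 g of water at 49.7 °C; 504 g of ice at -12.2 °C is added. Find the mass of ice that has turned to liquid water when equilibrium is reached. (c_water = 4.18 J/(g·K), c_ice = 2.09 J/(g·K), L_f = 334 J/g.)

m_melted ≈ 131 g

Heat available from the water dropping to 0 °C: 272·4.18·49.7 = 56507 J.
Warming the ice to 0 °C takes 504·2.09·12.2 = 12851 J, leaving 43656 J for melting.
Melting all 504 g of ice would need 504·334 = 168336 J.
43656 J < 168336 J, so only part of the ice melts and the system sits at 0 °C.
m_melted·334 = 43656  ⇒  m_melted ≈ 130.7 g.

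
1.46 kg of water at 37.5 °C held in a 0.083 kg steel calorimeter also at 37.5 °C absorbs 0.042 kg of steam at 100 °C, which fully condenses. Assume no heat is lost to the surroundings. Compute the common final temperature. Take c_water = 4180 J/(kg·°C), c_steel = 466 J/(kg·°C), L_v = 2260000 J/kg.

Taking heat into each body as positive, Σ m c ΔT = 0:
condense steam: −0.042·2260000 = −94920
  condensed water 100 °C→T: 175.56(T − 100)
  water warms: 1.46·4180·(T − 37.5) = 6102.8(T − 37.5)
  steel cup: 0.083·466·(T − 37.5) = 38.68(T − 37.5)
6317 T = 94920 + 17556 + 230305 = 342781
T ≈ 54.26 °C — below 100 °C, confirming all the steam condensed.

T_f ≈ 54.3 °C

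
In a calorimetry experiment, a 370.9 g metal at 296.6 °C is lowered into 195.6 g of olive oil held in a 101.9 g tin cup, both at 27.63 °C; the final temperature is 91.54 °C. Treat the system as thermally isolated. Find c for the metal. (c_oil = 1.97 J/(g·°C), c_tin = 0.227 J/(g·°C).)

Energy conservation, ΣQ = 0:
370.9·c·(91.54 − 296.6) + 195.6·1.97·(91.54 − 27.63) + 101.9·0.227·(91.54 − 27.63) = 0
-76057 c = -26105
c = -26105/-76057 ≈ 0.3432 J/(g·°C)

c ≈ 0.343 J/(g·°C)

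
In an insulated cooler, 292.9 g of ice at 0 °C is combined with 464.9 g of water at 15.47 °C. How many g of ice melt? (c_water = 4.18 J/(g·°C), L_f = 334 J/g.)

m_melted ≈ 90 g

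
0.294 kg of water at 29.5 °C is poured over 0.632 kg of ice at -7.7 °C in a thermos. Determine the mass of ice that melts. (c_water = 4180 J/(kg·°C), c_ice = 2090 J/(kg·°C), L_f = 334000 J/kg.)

m_melted ≈ 0.0781 kg

Heat available from the water dropping to 0 °C: 0.294×4180×29.5 = 36253 J.
Warming the ice to 0 °C takes 0.632×2090×7.7 = 10171 J, leaving 26082 J for melting.
Melting all 0.632 kg of ice would need 0.632×334000 = 211088 J.
Since 26082 < 211088 J, not all the ice melts; equilibrium is at 0 °C.
Mass melted = 26082/334000 ≈ 0.07809 kg.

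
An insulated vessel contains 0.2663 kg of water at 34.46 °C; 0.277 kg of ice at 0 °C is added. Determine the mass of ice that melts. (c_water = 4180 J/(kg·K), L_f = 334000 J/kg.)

m_melted ≈ 0.115 kg

Water can give up m c ΔT = 0.2663×4180×34.46 = 38359 J before reaching 0 °C.
Fully melting the ice requires m_ice L_f = 0.277×334000 = 92518 J.
Since 38359 < 92518 J, not all the ice melts; equilibrium is at 0 °C.
m_melt = 38359 / L_f = 0.1148 kg.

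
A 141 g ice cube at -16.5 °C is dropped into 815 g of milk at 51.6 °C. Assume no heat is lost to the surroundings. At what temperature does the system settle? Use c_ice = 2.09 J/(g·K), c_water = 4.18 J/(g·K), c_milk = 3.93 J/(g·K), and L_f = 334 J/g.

T_f ≈ 29.9 °C

Energy conservation, ΣQ = 0:
warm ice to 0 °C: 141×2.09×(0 − (-16.5)) = 4862.4; melt ice: 141×334 = 47094; warm the meltwater: 589.38 T; milk cools: 815×3.93×(T − 51.6) = 3203(T − 51.6)
3792.3 T = 165272 − 51956 = 113316
T ≈ 29.88 °C. Since T > 0 °C, the all-ice-melts assumption holds.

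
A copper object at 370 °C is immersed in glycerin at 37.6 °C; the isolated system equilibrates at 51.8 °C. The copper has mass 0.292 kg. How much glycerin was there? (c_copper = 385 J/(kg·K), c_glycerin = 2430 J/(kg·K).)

m ≈ 1.04 kg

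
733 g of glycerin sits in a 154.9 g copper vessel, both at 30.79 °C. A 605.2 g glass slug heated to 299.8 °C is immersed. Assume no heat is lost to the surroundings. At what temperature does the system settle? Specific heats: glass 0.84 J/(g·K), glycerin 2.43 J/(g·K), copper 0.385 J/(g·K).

Conservation of energy gives ΣQ = 0:
605.2*0.84*(T − 299.8) + 733*2.43*(T − 30.79) + 154.9*0.385*(T − 30.79) = 0
508.37(T − 299.8) + 1781.2(T − 30.79) + 59.64(T − 30.79) = 0
(508.37 + 1781.2 + 59.64) T = 508.37*299.8 + 1781.2*30.79 + 59.64*30.79
T ≈ 89.00 °C

T_f ≈ 89.0 °C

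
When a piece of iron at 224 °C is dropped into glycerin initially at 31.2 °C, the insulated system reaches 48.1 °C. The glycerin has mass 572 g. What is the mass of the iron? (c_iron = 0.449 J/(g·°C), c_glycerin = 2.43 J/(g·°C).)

m ≈ 297 g

Energy conservation, ΣQ = 0:
m·0.449·(48.1 − 224) + 572·2.43·(48.1 − 31.2) = 0
-78.98 m = -23490
m = -23490/-78.98 ≈ 297.4 g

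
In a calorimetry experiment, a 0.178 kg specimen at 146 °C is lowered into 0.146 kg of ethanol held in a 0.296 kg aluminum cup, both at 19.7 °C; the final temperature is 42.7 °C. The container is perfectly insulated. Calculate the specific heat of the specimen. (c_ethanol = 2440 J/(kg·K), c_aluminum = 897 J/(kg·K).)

Energy conservation, ΣQ = 0:
0.178·c·(42.7 − 146) + 0.146·2440·(42.7 − 19.7) + 0.296·897·(42.7 − 19.7) = 0
-18.39 c = -14300
c = -14300/-18.39 ≈ 777.7 J/(kg·K)

c ≈ 778 J/(kg·K)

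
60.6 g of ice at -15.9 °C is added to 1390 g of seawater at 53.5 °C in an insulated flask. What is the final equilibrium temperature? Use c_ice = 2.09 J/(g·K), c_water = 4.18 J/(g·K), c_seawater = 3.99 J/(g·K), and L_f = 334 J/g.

T_f ≈ 47.3 °C

Taking heat into each body as positive, Σ m c ΔT = 0:
warm ice to 0 °C: 60.6×2.09×(0 − (-15.9)) = 2013.8; fusion: m_ice L_f = 60.6×334 = 20240; warm the meltwater: 253.31 T; seawater: 5546.1(T − 53.5)
5799.4 T = 296716 − 22254 = 274462
T ≈ 47.33 °C (positive, so assuming full melt was valid).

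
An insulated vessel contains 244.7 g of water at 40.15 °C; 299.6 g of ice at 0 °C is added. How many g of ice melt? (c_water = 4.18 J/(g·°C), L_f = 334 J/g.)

m_melted ≈ 123 g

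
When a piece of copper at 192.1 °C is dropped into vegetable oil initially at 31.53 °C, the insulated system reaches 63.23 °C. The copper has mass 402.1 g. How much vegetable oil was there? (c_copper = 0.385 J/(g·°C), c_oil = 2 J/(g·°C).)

Energy conservation, ΣQ = 0:
402.1·0.385·(63.23 − 192.1) + m·2·(63.23 − 31.53) = 0
63.4 m = 19950
m = 19950/63.4 ≈ 314.7 g

m ≈ 315 g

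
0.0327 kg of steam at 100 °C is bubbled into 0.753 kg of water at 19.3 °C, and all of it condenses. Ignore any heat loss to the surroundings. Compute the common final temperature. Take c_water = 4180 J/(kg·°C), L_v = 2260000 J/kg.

Energy conservation, ΣQ = 0:
steam→water at 100 °C releases m L_v = 0.0327×2260000 = 73902
  condensate cools 100→T: 0.0327×4180×(T − 100) = 136.69(T − 100)
  water warms: 0.753×4180×(T − 19.3) = 3147.5(T − 19.3)
3284.2 T = 73902 + 13669 + 60748 = 148318
T ≈ 45.16 °C (< 100 °C, so full condensation is consistent).

T_f ≈ 45.2 °C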